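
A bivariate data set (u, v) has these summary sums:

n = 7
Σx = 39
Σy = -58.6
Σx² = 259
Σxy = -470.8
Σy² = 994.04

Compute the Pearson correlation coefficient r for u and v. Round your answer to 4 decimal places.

-0.9958

Sxx = Σx² − (Σx)²/n = 259 − 217.285714 = 41.714286
Sxy = Σxy − (Σx)(Σy)/n = -470.8 − (-326.485714) = -144.314286
Syy = Σy² − (Σy)²/n = 994.04 − 490.565714 = 503.474286
r = Sxy/√(Sxx·Syy) = -144.314286/√(21002.070204) = -144.314286/144.920910 = -0.995814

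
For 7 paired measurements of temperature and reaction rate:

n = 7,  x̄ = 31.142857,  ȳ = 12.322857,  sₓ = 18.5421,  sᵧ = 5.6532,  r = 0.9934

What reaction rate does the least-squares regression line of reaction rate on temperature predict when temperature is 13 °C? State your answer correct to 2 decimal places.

b = r · sᵧ/sₓ = 0.9934 · 5.6532/18.5421 = 0.302872
a = ȳ − b·x̄ = 12.322857 − 0.302872·31.142857 = 2.890548
ŷ(13) = a + b·13 = 2.890548 + 0.302872·13 = 6.827888

6.83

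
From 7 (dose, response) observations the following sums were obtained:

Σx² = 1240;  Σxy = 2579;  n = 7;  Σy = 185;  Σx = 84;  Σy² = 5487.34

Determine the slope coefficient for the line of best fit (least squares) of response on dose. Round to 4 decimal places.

1.5474

Sxx = Σx² − (Σx)²/n = 1240 − 1008 = 232
Sxy = Σxy − (Σx)(Σy)/n = 2579 − 2220 = 359
b = Sxy/Sxx = 359/232 = 1.547414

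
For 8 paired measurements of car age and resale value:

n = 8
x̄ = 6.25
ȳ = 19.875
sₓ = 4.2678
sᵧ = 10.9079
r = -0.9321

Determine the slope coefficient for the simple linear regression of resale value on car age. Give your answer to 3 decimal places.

-2.382

b = r · sᵧ/sₓ = -0.9321 · 10.9079/4.2678 = -2.382317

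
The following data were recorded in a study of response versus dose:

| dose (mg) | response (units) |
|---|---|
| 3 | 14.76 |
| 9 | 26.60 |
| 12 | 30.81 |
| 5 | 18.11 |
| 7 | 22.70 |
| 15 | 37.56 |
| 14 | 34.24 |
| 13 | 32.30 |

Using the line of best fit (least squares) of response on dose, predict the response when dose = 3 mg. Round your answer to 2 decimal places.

n = 8, Σx = 78, Σy = 217.08, Σxy = 2365.51, Σx² = 898
Sxx = Σx² − (Σx)²/n = 898 − 760.5 = 137.5
Sxy = Σxy − (Σx)(Σy)/n = 2365.51 − 2116.53 = 248.98
b = Sxy/Sxx = 248.98/137.5 = 1.810764
a = ȳ − b·x̄ = 27.135 − 1.810764·9.75 = 9.480055
ŷ(3) = a + b·3 = 9.480055 + 1.810764·3 = 14.912345

14.91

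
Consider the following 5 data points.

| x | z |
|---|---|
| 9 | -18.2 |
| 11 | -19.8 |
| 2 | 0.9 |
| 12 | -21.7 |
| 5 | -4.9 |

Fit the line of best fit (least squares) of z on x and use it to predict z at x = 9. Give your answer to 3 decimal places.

n = 5, Σx = 39, Σy = -63.7, Σxy = -664.7, Σx² = 375
Sxx = Σx² − (Σx)²/n = 375 − 304.2 = 70.8
Sxy = Σxy − (Σx)(Σy)/n = -664.7 − (-496.86) = -167.84
b = Sxy/Sxx = -167.84/70.8 = -2.370621
a = ȳ − b·x̄ = -12.74 − (-2.370621)·7.8 = 5.750847
ŷ(9) = a + b·9 = 5.750847 + (-2.370621)·9 = -15.584746

-15.585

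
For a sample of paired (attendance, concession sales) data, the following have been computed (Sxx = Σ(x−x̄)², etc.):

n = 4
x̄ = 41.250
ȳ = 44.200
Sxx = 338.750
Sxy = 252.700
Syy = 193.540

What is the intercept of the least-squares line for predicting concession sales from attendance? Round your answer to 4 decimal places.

13.4284

b = Sxy/Sxx = 252.7/338.75 = 0.745978
a = ȳ − b·x̄ = 44.2 − 0.745978·41.25 = 13.428413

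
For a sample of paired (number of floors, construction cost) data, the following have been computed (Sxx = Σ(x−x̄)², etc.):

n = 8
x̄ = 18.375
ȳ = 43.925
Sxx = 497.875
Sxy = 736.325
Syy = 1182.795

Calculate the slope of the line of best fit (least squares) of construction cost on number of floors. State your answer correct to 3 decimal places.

b = Sxy/Sxx = 736.325/497.875 = 1.478935

1.479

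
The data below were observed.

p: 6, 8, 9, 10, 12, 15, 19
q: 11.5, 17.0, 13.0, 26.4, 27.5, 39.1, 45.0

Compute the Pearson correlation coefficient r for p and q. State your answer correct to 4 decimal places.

0.9626

n = 7, Σx = 79, Σy = 179.5, Σxy = 2357.5, Σx² = 1011, Σy² = 5597.27
Sxx = Σx² − (Σx)²/n = 1011 − 891.571429 = 119.428571
Sxy = Σxy − (Σx)(Σy)/n = 2357.5 − 2025.785714 = 331.714286
Syy = Σy² − (Σy)²/n = 5597.27 − 4602.892857 = 994.377143
r = Sxy/√(Sxx·Syy) = 331.714286/√(118757.041633) = 331.714286/344.611436 = 0.962575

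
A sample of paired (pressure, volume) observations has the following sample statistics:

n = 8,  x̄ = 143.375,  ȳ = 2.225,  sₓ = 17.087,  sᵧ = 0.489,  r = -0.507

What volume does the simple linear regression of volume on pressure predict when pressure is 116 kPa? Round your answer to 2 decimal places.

2.62

b = r · sᵧ/sₓ = -0.507 · 0.489/17.087 = -0.014509
a = ȳ − b·x̄ = 2.225 − (-0.014509)·143.375 = 4.305293
ŷ(116) = a + b·116 = 4.305293 + (-0.014509)·116 = 2.622196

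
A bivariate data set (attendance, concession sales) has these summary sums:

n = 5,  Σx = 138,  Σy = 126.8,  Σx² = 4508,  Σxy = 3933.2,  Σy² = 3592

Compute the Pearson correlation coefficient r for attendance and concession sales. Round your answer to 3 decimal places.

Sxx = Σx² − (Σx)²/n = 4508 − 3808.8 = 699.2
Sxy = Σxy − (Σx)(Σy)/n = 3933.2 − 3499.68 = 433.52
Syy = Σy² − (Σy)²/n = 3592 − 3215.648 = 376.352
r = Sxy/√(Sxx·Syy) = 433.52/√(263145.3184) = 433.52/512.976918 = 0.845106

0.845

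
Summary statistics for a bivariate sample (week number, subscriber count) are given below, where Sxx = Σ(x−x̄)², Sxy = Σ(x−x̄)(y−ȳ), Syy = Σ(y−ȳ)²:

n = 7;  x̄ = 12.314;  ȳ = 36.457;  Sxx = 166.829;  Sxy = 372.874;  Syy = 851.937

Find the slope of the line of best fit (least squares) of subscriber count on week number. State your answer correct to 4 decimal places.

b = Sxy/Sxx = 372.874/166.829 = 2.235067

2.2351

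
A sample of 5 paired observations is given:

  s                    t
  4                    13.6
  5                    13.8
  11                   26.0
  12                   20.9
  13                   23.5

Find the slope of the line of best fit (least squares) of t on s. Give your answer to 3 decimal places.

1.221

n = 5, Σx = 45, Σy = 97.8, Σxy = 965.7, Σx² = 475
Sxx = Σx² − (Σx)²/n = 475 − 405 = 70
Sxy = Σxy − (Σx)(Σy)/n = 965.7 − 880.2 = 85.5
b = Sxy/Sxx = 85.5/70 = 1.221429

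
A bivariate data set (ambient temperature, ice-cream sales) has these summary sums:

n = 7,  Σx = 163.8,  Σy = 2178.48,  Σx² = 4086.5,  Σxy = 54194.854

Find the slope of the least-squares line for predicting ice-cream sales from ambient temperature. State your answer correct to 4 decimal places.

Sxx = Σx² − (Σx)²/n = 4086.5 − 3832.92 = 253.58
Sxy = Σxy − (Σx)(Σy)/n = 54194.854 − 50976.432 = 3218.422
b = Sxy/Sxx = 3218.422/253.58 = 12.691939

12.6919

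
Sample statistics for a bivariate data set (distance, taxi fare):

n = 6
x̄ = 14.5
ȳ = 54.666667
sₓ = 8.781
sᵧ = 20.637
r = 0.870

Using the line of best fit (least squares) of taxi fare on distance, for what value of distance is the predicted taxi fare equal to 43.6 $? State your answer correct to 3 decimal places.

b = r · sᵧ/sₓ = 0.87 · 20.637/8.781 = 2.044663
a = ȳ − b·x̄ = 54.666667 − 2.044663·14.5 = 25.019047
Set a + b·x = 43.6: x = (43.6 − 25.019047) / 2.044663 = 9.087536

9.088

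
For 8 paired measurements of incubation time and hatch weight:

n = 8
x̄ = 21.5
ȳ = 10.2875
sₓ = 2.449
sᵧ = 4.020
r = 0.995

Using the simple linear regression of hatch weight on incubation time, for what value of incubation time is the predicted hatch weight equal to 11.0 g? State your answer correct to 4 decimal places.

21.9362

b = r · sᵧ/sₓ = 0.995 · 4.02/2.449 = 1.633279
a = ȳ − b·x̄ = 10.2875 − 1.633279·21.5 = -24.827996
Set a + b·x = 11.0: x = (11.0 − (-24.827996)) / 1.633279 = 21.936239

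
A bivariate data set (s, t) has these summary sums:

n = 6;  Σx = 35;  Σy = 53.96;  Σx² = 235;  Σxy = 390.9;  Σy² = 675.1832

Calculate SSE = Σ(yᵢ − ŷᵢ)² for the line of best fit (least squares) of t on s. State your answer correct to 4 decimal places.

Sxx = Σx² − (Σx)²/n = 235 − 204.166667 = 30.833333
Sxy = Σxy − (Σx)(Σy)/n = 390.9 − 314.766667 = 76.133333
Syy = Σy² − (Σy)²/n = 675.1832 − 485.280267 = 189.902933
b = Sxy/Sxx = 76.133333/30.833333 = 2.469189
SSE = Syy − b·Sxy = 189.902933 − 2.469189·76.133333 = 1.915330

1.9153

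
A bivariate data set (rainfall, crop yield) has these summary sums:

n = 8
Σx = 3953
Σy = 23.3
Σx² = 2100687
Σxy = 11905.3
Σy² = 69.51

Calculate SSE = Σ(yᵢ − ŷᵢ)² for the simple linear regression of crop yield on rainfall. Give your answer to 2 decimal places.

Sxx = Σx² − (Σx)²/n = 2100687 − 1953276.125 = 147410.875
Sxy = Σxy − (Σx)(Σy)/n = 11905.3 − 11513.1125 = 392.1875
Syy = Σy² − (Σy)²/n = 69.51 − 67.86125 = 1.64875
b = Sxy/Sxx = 392.1875/147410.875 = 0.002661
SSE = Syy − b·Sxy = 1.64875 − 0.002661·392.1875 = 0.605333

0.61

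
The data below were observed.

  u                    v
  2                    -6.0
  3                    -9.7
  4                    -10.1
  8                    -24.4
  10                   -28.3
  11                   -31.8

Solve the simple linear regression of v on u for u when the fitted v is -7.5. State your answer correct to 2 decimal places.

n = 6, Σx = 38, Σy = -110.3, Σxy = -909.5, Σx² = 314
Sxx = Σx² − (Σx)²/n = 314 − 240.666667 = 73.333333
Sxy = Σxy − (Σx)(Σy)/n = -909.5 − (-698.566667) = -210.933333
b = Sxy/Sxx = -210.933333/73.333333 = -2.876364
a = ȳ − b·x̄ = -18.383333 − (-2.876364)·6.333333 = -0.166364
Set a + b·x = -7.5: x = (-7.5 − (-0.166364)) / (-2.876364) = 2.549621

2.55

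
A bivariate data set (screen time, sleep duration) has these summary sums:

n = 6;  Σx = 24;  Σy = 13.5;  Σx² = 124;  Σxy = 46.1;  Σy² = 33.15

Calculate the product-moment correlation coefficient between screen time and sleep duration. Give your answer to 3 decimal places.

-0.896

Sxx = Σx² − (Σx)²/n = 124 − 96 = 28
Sxy = Σxy − (Σx)(Σy)/n = 46.1 − 54 = -7.9
Syy = Σy² − (Σy)²/n = 33.15 − 30.375 = 2.775
r = Sxy/√(Sxx·Syy) = -7.9/√(77.7) = -7.9/8.814760 = -0.896224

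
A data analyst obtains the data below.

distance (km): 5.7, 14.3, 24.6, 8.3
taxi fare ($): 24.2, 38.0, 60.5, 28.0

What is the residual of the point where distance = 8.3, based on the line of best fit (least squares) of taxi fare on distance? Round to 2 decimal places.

-0.15

n = 4, Σx = 52.9, Σy = 150.7, Σxy = 2402.04, Σx² = 911.03
Sxx = Σx² − (Σx)²/n = 911.03 − 699.6025 = 211.4275
Sxy = Σxy − (Σx)(Σy)/n = 2402.04 − 1993.0075 = 409.0325
b = Sxy/Sxx = 409.0325/211.4275 = 1.934623
a = ȳ − b·x̄ = 37.675 − 1.934623·13.225 = 12.089611
ŷ(8.3) = 12.089611 + 1.934623·8.3 = 28.146982
residual = y − ŷ = 28.0 − 28.146982 = -0.146982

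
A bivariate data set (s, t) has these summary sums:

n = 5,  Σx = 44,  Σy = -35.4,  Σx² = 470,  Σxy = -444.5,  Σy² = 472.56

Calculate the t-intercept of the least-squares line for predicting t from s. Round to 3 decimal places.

Sxx = Σx² − (Σx)²/n = 470 − 387.2 = 82.8
Sxy = Σxy − (Σx)(Σy)/n = -444.5 − (-311.52) = -132.98
b = Sxy/Sxx = -132.98/82.8 = -1.606039
a = ȳ − b·x̄ = -7.08 − (-1.606039)·8.8 = 7.053140

7.053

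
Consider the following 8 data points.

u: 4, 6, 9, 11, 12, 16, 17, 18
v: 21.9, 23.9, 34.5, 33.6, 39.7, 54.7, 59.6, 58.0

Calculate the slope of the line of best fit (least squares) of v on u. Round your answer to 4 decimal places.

n = 8, Σx = 93, Σy = 325.9, Σxy = 4319.9, Σx² = 1267
Sxx = Σx² − (Σx)²/n = 1267 − 1081.125 = 185.875
Sxy = Σxy − (Σx)(Σy)/n = 4319.9 − 3788.5875 = 531.3125
b = Sxy/Sxx = 531.3125/185.875 = 2.858440

2.8584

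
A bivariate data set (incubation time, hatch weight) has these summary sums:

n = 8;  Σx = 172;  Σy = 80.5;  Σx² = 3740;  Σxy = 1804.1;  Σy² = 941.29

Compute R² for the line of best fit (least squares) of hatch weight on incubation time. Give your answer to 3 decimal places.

Sxx = Σx² − (Σx)²/n = 3740 − 3698 = 42
Sxy = Σxy − (Σx)(Σy)/n = 1804.1 − 1730.75 = 73.35
Syy = Σy² − (Σy)²/n = 941.29 − 810.03125 = 131.25875
R² = Sxy²/(Sxx·Syy) = (73.35)²/(42·131.25875) = 0.975939

0.976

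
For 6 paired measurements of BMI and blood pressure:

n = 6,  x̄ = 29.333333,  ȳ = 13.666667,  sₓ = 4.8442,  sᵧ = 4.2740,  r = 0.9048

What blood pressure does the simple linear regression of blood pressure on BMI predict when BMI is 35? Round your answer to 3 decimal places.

b = r · sᵧ/sₓ = 0.9048 · 4.274/4.8442 = 0.798298
a = ȳ − b·x̄ = 13.666667 − 0.798298·29.333333 = -9.750074
ŷ(35) = a + b·35 = -9.750074 + 0.798298·35 = 18.190356

18.190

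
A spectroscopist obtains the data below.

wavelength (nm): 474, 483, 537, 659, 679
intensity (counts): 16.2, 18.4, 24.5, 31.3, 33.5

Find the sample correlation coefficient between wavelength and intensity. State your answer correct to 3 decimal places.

0.986

n = 5, Σx = 2832, Σy = 123.9, Σxy = 73095.7, Σx² = 1641656, Σy² = 3303.19
Sxx = Σx² − (Σx)²/n = 1641656 − 1604044.8 = 37611.2
Sxy = Σxy − (Σx)(Σy)/n = 73095.7 − 70176.96 = 2918.74
Syy = Σy² − (Σy)²/n = 3303.19 − 3070.242 = 232.948
r = Sxy/√(Sxx·Syy) = 2918.74/√(8761453.8176) = 2918.74/2959.975307 = 0.986069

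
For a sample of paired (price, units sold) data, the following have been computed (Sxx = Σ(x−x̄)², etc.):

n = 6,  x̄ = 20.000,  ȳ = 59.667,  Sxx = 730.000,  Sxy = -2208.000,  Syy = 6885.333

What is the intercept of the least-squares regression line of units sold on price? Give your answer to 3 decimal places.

120.160

b = Sxy/Sxx = -2208/730 = -3.024658
a = ȳ − b·x̄ = 59.667 − (-3.024658)·20 = 120.160151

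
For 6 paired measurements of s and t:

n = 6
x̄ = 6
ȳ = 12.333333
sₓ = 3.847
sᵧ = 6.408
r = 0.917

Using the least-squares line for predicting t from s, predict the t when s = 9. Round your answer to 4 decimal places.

b = r · sᵧ/sₓ = 0.917 · 6.408/3.847 = 1.527459
a = ȳ − b·x̄ = 12.333333 − 1.527459·6 = 3.168577
ŷ(9) = a + b·9 = 3.168577 + 1.527459·9 = 16.915711

16.9157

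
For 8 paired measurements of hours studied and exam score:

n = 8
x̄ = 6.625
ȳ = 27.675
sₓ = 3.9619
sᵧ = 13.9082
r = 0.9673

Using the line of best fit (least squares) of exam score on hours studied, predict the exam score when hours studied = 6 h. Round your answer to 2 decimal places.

b = r · sᵧ/sₓ = 0.9673 · 13.9082/3.9619 = 3.395694
a = ȳ − b·x̄ = 27.675 − 3.395694·6.625 = 5.178524
ŷ(6) = a + b·6 = 5.178524 + 3.395694·6 = 25.552691

25.55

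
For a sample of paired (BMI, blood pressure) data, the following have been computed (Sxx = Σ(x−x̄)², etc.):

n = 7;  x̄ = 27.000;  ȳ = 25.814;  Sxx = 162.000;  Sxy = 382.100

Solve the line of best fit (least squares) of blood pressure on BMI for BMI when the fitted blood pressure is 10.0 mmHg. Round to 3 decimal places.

b = Sxy/Sxx = 382.1/162 = 2.358642
a = ȳ − b·x̄ = 25.814 − 2.358642·27 = -37.869333
Set a + b·x = 10.0: x = (10.0 − (-37.869333)) / 2.358642 = 20.295294

20.295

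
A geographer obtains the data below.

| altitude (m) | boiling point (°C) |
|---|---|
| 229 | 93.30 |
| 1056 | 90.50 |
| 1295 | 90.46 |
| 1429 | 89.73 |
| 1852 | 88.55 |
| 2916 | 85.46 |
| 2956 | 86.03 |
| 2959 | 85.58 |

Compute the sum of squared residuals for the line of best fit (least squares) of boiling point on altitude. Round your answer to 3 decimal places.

0.487

n = 8, Σx = 14692, Σy = 709.61, Σxy = 1283035.43, Σx² = 34313220, Σy² = 62999.2359
Sxx = Σx² − (Σx)²/n = 34313220 − 26981858 = 7331362
Sxy = Σxy − (Σx)(Σy)/n = 1283035.43 − 1303198.765 = -20163.335
Syy = Σy² − (Σy)²/n = 62999.2359 − 62943.294013 = 55.941887
b = Sxy/Sxx = -20163.335/7331362 = -0.002750
SSE = Syy − b·Sxy = 55.941887 − (-0.002750)·(-20163.335) = 0.486970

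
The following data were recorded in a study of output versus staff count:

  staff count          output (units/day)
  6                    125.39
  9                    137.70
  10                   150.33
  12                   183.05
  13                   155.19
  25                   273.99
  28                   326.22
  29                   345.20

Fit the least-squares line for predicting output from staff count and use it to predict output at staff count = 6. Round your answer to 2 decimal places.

112.68

n = 8, Σx = 132, Σy = 1697.07, Σxy = 33703.72, Σx² = 2780
Sxx = Σx² − (Σx)²/n = 2780 − 2178 = 602
Sxy = Σxy − (Σx)(Σy)/n = 33703.72 − 28001.655 = 5702.065
b = Sxy/Sxx = 5702.065/602 = 9.471869
a = ȳ − b·x̄ = 212.13375 − 9.471869·16.5 = 55.847915
ŷ(6) = a + b·6 = 55.847915 + 9.471869·6 = 112.679128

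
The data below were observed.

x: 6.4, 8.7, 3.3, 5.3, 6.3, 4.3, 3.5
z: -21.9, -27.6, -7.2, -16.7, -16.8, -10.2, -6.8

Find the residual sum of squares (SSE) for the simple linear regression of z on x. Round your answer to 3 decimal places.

n = 7, Σx = 37.8, Σy = -107.2, Σxy = -666.05, Σx² = 226.06, Σy² = 2004.62
Sxx = Σx² − (Σx)²/n = 226.06 − 204.12 = 21.94
Sxy = Σxy − (Σx)(Σy)/n = -666.05 − (-578.88) = -87.17
Syy = Σy² − (Σy)²/n = 2004.62 − 1641.691429 = 362.928571
b = Sxy/Sxx = -87.17/21.94 = -3.973108
SSE = Syy − b·Sxy = 362.928571 − (-3.973108)·(-87.17) = 16.592705

16.593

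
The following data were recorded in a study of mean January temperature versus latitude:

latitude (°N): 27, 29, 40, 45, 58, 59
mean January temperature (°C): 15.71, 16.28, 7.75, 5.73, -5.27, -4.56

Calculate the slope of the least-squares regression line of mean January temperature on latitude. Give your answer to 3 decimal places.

-0.680

n = 6, Σx = 258, Σy = 35.64, Σxy = 889.44, Σx² = 12040
Sxx = Σx² − (Σx)²/n = 12040 − 11094 = 946
Sxy = Σxy − (Σx)(Σy)/n = 889.44 − 1532.52 = -643.08
b = Sxy/Sxx = -643.08/946 = -0.679789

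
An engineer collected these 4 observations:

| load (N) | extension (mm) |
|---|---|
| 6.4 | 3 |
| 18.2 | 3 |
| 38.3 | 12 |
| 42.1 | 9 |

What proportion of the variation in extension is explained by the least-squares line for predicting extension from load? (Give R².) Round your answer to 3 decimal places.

n = 4, Σx = 105, Σy = 27, Σxy = 912.3, Σx² = 3611.5, Σy² = 243
Sxx = Σx² − (Σx)²/n = 3611.5 − 2756.25 = 855.25
Sxy = Σxy − (Σx)(Σy)/n = 912.3 − 708.75 = 203.55
Syy = Σy² − (Σy)²/n = 243 − 182.25 = 60.75
R² = Sxy²/(Sxx·Syy) = (203.55)²/(855.25·60.75) = 0.797449

0.797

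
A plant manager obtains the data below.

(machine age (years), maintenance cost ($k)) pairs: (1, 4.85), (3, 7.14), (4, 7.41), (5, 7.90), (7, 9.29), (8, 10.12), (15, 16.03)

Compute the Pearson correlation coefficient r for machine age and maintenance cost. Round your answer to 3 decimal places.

0.996

n = 7, Σx = 43, Σy = 62.74, Σxy = 481.85, Σx² = 389, Σy² = 637.4996
Sxx = Σx² − (Σx)²/n = 389 − 264.142857 = 124.857143
Sxy = Σxy − (Σx)(Σy)/n = 481.85 − 385.402857 = 96.447143
Syy = Σy² − (Σy)²/n = 637.4996 − 562.329657 = 75.169943
r = Sxy/√(Sxx·Syy) = 96.447143/√(9385.504294) = 96.447143/96.878812 = 0.995544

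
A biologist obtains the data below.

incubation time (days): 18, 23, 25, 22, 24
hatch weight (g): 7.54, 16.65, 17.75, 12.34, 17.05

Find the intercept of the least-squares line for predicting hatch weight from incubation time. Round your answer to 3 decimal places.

-20.491

n = 5, Σx = 112, Σy = 71.33, Σxy = 1643.1, Σx² = 2538
Sxx = Σx² − (Σx)²/n = 2538 − 2508.8 = 29.2
Sxy = Σxy − (Σx)(Σy)/n = 1643.1 − 1597.792 = 45.308
b = Sxy/Sxx = 45.308/29.2 = 1.551644
a = ȳ − b·x̄ = 14.266 − 1.551644·22.4 = -20.490822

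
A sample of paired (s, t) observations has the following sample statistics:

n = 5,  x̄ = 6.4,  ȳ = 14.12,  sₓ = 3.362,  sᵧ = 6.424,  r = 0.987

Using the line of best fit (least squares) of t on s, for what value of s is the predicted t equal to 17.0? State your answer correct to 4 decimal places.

b = r · sᵧ/sₓ = 0.987 · 6.424/3.362 = 1.885927
a = ȳ − b·x̄ = 14.12 − 1.885927·6.4 = 2.050064
Set a + b·x = 17.0: x = (17.0 − 2.050064) / 1.885927 = 7.927100

7.9271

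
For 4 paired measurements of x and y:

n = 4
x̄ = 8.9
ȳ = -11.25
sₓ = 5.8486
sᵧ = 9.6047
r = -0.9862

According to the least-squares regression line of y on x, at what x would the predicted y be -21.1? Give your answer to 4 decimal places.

b = r · sᵧ/sₓ = -0.9862 · 9.6047/5.8486 = -1.619559
a = ȳ − b·x̄ = -11.25 − (-1.619559)·8.9 = 3.164079
Set a + b·x = -21.1: x = (-21.1 − 3.164079) / (-1.619559) = 14.981901

14.9819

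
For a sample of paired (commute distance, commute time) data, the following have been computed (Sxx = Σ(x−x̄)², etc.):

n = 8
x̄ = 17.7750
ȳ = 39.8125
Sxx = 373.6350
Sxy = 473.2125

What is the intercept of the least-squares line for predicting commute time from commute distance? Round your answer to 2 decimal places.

b = Sxy/Sxx = 473.2125/373.635 = 1.266510
a = ȳ − b·x̄ = 39.8125 − 1.266510·17.775 = 17.300283

17.30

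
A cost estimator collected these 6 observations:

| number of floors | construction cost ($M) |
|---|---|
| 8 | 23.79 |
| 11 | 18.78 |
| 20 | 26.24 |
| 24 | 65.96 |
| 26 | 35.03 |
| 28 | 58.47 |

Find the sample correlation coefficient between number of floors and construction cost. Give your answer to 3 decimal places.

n = 6, Σx = 117, Σy = 228.27, Σxy = 5052.68, Σx² = 2621, Σy² = 10603.7535
Sxx = Σx² − (Σx)²/n = 2621 − 2281.5 = 339.5
Sxy = Σxy − (Σx)(Σy)/n = 5052.68 − 4451.265 = 601.415
Syy = Σy² − (Σy)²/n = 10603.7535 − 8684.53215 = 1919.22135
r = Sxy/√(Sxx·Syy) = 601.415/√(651575.648325) = 601.415/807.202359 = 0.745061

0.745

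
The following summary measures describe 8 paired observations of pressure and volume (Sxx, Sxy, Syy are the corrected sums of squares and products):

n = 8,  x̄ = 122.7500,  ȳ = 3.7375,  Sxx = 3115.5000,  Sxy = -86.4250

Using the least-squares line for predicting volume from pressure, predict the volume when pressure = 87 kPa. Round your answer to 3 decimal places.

b = Sxy/Sxx = -86.425/3115.5 = -0.027740
a = ȳ − b·x̄ = 3.7375 − (-0.027740)·122.75 = 7.142626
ŷ(87) = a + b·87 = 7.142626 + (-0.027740)·87 = 4.729217

4.729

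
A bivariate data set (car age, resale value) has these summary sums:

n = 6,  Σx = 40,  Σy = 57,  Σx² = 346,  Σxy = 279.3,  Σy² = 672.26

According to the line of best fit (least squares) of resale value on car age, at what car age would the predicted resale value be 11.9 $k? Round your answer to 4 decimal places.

Sxx = Σx² − (Σx)²/n = 346 − 266.666667 = 79.333333
Sxy = Σxy − (Σx)(Σy)/n = 279.3 − 380 = -100.7
b = Sxy/Sxx = -100.7/79.333333 = -1.269328
a = ȳ − b·x̄ = 9.5 − (-1.269328)·6.666667 = 17.962185
Set a + b·x = 11.9: x = (11.9 − 17.962185) / (-1.269328) = 4.775902

4.7759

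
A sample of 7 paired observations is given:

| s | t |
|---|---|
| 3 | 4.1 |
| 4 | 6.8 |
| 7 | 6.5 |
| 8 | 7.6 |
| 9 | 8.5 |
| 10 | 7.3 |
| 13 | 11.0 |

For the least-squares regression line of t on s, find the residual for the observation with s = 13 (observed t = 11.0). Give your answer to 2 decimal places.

0.74

n = 7, Σx = 54, Σy = 51.8, Σxy = 438.3, Σx² = 488
Sxx = Σx² − (Σx)²/n = 488 − 416.571429 = 71.428571
Sxy = Σxy − (Σx)(Σy)/n = 438.3 − 399.6 = 38.7
b = Sxy/Sxx = 38.7/71.428571 = 0.5418
a = ȳ − b·x̄ = 7.4 − 0.5418·7.714286 = 3.2204
ŷ(13) = 3.2204 + 0.5418·13 = 10.2638
residual = y − ŷ = 11.0 − 10.2638 = 0.7362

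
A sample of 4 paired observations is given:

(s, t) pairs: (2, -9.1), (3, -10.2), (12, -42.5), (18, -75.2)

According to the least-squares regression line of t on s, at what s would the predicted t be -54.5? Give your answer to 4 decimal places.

n = 4, Σx = 35, Σy = -137, Σxy = -1912.4, Σx² = 481
Sxx = Σx² − (Σx)²/n = 481 − 306.25 = 174.75
Sxy = Σxy − (Σx)(Σy)/n = -1912.4 − (-1198.75) = -713.65
b = Sxy/Sxx = -713.65/174.75 = -4.083834
a = ȳ − b·x̄ = -34.25 − (-4.083834)·8.75 = 1.483548
Set a + b·x = -54.5: x = (-54.5 − 1.483548) / (-4.083834) = 13.708576

13.7086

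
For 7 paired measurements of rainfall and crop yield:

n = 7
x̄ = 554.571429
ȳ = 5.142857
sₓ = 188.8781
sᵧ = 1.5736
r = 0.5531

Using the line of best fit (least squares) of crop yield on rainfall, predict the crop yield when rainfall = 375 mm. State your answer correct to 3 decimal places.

4.315

b = r · sᵧ/sₓ = 0.5531 · 1.5736/188.8781 = 0.004608
a = ȳ − b·x̄ = 5.142857 − 0.004608·554.571429 = 2.587369
ŷ(375) = a + b·375 = 2.587369 + 0.004608·375 = 4.315384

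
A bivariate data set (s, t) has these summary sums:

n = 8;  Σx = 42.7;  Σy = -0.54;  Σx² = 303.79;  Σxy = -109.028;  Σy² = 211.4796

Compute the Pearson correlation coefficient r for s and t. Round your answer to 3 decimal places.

Sxx = Σx² − (Σx)²/n = 303.79 − 227.91125 = 75.87875
Sxy = Σxy − (Σx)(Σy)/n = -109.028 − (-2.88225) = -106.14575
Syy = Σy² − (Σy)²/n = 211.4796 − 0.03645 = 211.44315
r = Sxy/√(Sxx·Syy) = -106.14575/√(16044.041918) = -106.14575/126.665078 = -0.838003

-0.838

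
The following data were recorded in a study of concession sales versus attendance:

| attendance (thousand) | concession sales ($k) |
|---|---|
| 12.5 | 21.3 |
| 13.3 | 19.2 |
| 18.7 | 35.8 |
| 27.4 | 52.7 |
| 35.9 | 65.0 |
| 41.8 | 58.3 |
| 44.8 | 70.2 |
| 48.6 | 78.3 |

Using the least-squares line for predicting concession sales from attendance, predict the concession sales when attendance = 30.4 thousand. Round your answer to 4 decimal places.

n = 8, Σx = 243, Σy = 400.8, Σxy = 14355.83, Σx² = 8838.64
Sxx = Σx² − (Σx)²/n = 8838.64 − 7381.125 = 1457.515
Sxy = Σxy − (Σx)(Σy)/n = 14355.83 − 12174.3 = 2181.53
b = Sxy/Sxx = 2181.53/1457.515 = 1.496746
a = ȳ − b·x̄ = 50.1 − 1.496746·30.375 = 4.636335
ŷ(30.4) = a + b·30.4 = 4.636335 + 1.496746·30.4 = 50.137419

50.1374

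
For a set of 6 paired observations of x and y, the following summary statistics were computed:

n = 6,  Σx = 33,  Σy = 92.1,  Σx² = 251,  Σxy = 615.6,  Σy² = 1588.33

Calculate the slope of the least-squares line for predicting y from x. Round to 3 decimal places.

Sxx = Σx² − (Σx)²/n = 251 − 181.5 = 69.5
Sxy = Σxy − (Σx)(Σy)/n = 615.6 − 506.55 = 109.05
b = Sxy/Sxx = 109.05/69.5 = 1.569065

1.569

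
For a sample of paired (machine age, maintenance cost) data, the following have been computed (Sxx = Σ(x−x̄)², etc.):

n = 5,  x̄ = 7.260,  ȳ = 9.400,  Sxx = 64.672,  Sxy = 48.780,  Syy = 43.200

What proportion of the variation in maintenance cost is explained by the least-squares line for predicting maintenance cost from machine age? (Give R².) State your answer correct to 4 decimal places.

R² = Sxy²/(Sxx·Syy) = (48.78)²/(64.672·43.2) = 0.851694

0.8517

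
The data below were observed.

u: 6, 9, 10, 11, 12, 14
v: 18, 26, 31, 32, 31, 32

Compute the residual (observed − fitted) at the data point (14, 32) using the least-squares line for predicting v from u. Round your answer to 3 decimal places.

-2.946

n = 6, Σx = 62, Σy = 170, Σxy = 1824, Σx² = 678
Sxx = Σx² − (Σx)²/n = 678 − 640.666667 = 37.333333
Sxy = Σxy − (Σx)(Σy)/n = 1824 − 1756.666667 = 67.333333
b = Sxy/Sxx = 67.333333/37.333333 = 1.803571
a = ȳ − b·x̄ = 28.333333 − 1.803571·10.333333 = 9.696429
ŷ(14) = 9.696429 + 1.803571·14 = 34.946429
residual = y − ŷ = 32 − 34.946429 = -2.946429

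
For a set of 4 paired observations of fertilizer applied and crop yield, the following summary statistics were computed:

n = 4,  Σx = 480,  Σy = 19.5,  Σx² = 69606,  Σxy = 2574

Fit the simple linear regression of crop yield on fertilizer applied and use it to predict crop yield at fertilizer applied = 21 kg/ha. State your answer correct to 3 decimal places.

Sxx = Σx² − (Σx)²/n = 69606 − 57600 = 12006
Sxy = Σxy − (Σx)(Σy)/n = 2574 − 2340 = 234
b = Sxy/Sxx = 234/12006 = 0.019490
a = ȳ − b·x̄ = 4.875 − 0.019490·120 = 2.536169
ŷ(21) = a + b·21 = 2.536169 + 0.019490·21 = 2.945465

2.945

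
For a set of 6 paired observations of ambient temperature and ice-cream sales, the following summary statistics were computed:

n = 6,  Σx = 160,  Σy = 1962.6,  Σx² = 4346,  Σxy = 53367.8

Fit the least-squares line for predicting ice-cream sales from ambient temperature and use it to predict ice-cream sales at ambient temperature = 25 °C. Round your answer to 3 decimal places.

305.424

Sxx = Σx² − (Σx)²/n = 4346 − 4266.666667 = 79.333333
Sxy = Σxy − (Σx)(Σy)/n = 53367.8 − 52336 = 1031.8
b = Sxy/Sxx = 1031.8/79.333333 = 13.005882
a = ȳ − b·x̄ = 327.1 − 13.005882·26.666667 = -19.723529
ŷ(25) = a + b·25 = -19.723529 + 13.005882·25 = 305.423529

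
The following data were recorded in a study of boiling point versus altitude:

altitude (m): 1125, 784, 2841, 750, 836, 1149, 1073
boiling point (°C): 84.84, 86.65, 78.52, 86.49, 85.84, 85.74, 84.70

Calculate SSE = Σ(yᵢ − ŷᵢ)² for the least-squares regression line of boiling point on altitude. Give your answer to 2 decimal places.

1.14

n = 7, Σx = 8558, Σy = 592.78, Σxy = 712482.02, Σx² = 13684488, Σy² = 50245.9018
Sxx = Σx² − (Σx)²/n = 13684488 − 10462766.285714 = 3221721.714286
Sxy = Σxy − (Σx)(Σy)/n = 712482.02 − 724715.891429 = -12233.871429
Syy = Σy² − (Σy)²/n = 50245.9018 − 50198.304057 = 47.597743
b = Sxy/Sxx = -12233.871429/3221721.714286 = -0.003797
SSE = Syy − b·Sxy = 47.597743 − (-0.003797)·(-12233.871429) = 1.141958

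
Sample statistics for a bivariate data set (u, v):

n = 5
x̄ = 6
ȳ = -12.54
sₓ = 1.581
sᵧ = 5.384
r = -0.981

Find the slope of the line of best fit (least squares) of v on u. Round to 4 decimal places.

-3.3407

b = r · sᵧ/sₓ = -0.981 · 5.384/1.581 = -3.340736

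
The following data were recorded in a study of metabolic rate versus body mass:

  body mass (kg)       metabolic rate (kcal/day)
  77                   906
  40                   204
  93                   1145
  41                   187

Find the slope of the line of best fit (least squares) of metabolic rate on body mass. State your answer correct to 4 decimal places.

18.4178

n = 4, Σx = 251, Σy = 2442, Σxy = 192074, Σx² = 17859
Sxx = Σx² − (Σx)²/n = 17859 − 15750.25 = 2108.75
Sxy = Σxy − (Σx)(Σy)/n = 192074 − 153235.5 = 38838.5
b = Sxy/Sxx = 38838.5/2108.75 = 18.417783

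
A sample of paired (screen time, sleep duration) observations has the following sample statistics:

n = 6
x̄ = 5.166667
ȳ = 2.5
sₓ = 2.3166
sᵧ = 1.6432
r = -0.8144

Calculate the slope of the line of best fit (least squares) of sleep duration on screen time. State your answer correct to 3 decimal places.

b = r · sᵧ/sₓ = -0.8144 · 1.6432/2.3166 = -0.577666

-0.578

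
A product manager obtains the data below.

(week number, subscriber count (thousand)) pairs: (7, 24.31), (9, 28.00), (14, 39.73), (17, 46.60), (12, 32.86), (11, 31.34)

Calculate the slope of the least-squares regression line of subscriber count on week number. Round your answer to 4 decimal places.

2.2608

n = 6, Σx = 70, Σy = 202.84, Σxy = 2509.65, Σx² = 880
Sxx = Σx² − (Σx)²/n = 880 − 816.666667 = 63.333333
Sxy = Σxy − (Σx)(Σy)/n = 2509.65 − 2366.466667 = 143.183333
b = Sxy/Sxx = 143.183333/63.333333 = 2.260789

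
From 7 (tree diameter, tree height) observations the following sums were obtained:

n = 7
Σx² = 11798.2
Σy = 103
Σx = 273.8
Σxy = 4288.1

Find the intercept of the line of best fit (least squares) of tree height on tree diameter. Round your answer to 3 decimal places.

5.397

Sxx = Σx² − (Σx)²/n = 11798.2 − 10709.491429 = 1088.708571
Sxy = Σxy − (Σx)(Σy)/n = 4288.1 − 4028.771429 = 259.328571
b = Sxy/Sxx = 259.328571/1088.708571 = 0.238198
a = ȳ − b·x̄ = 14.714286 − 0.238198·39.114286 = 5.397328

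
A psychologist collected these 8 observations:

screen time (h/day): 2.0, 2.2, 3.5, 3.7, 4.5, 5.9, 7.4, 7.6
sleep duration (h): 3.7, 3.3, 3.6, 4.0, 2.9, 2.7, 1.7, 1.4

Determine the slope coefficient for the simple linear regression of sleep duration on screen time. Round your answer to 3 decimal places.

n = 8, Σx = 36.8, Σy = 23.3, Σxy = 94.26, Σx² = 202.36
Sxx = Σx² − (Σx)²/n = 202.36 − 169.28 = 33.08
Sxy = Σxy − (Σx)(Σy)/n = 94.26 − 107.18 = -12.92
b = Sxy/Sxx = -12.92/33.08 = -0.390568

-0.391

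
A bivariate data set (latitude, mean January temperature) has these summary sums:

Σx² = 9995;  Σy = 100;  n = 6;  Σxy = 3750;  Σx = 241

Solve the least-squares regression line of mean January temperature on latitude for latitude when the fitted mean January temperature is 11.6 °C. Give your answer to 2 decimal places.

46.15

Sxx = Σx² − (Σx)²/n = 9995 − 9680.166667 = 314.833333
Sxy = Σxy − (Σx)(Σy)/n = 3750 − 4016.666667 = -266.666667
b = Sxy/Sxx = -266.666667/314.833333 = -0.847009
a = ȳ − b·x̄ = 16.666667 − (-0.847009)·40.166667 = 50.688195
Set a + b·x = 11.6: x = (11.6 − 50.688195) / (-0.847009) = 46.1485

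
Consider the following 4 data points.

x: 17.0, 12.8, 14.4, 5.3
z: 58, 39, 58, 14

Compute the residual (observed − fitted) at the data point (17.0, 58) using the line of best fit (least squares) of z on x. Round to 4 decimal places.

n = 4, Σx = 49.5, Σy = 169, Σxy = 2394.6, Σx² = 688.29
Sxx = Σx² − (Σx)²/n = 688.29 − 612.5625 = 75.7275
Sxy = Σxy − (Σx)(Σy)/n = 2394.6 − 2091.375 = 303.225
b = Sxy/Sxx = 303.225/75.7275 = 4.004160
a = ȳ − b·x̄ = 42.25 − 4.004160·12.375 = -7.301476
ŷ(17.0) = -7.301476 + 4.004160·17 = 60.769238
residual = y − ŷ = 58 − 60.769238 = -2.769238

-2.7692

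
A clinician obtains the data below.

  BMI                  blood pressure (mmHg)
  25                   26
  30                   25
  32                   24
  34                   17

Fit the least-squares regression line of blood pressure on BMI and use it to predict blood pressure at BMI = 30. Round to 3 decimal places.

n = 4, Σx = 121, Σy = 92, Σxy = 2746, Σx² = 3705
Sxx = Σx² − (Σx)²/n = 3705 − 3660.25 = 44.75
Sxy = Σxy − (Σx)(Σy)/n = 2746 − 2783 = -37
b = Sxy/Sxx = -37/44.75 = -0.826816
a = ȳ − b·x̄ = 23 − (-0.826816)·30.25 = 48.011173
ŷ(30) = a + b·30 = 48.011173 + (-0.826816)·30 = 23.206704

23.207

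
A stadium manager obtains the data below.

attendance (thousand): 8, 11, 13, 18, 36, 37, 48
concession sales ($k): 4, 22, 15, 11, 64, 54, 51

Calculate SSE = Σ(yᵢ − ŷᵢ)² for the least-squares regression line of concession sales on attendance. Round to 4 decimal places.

710.1026

n = 7, Σx = 171, Σy = 221, Σxy = 7417, Σx² = 5647, Σy² = 10459
Sxx = Σx² − (Σx)²/n = 5647 − 4177.285714 = 1469.714286
Sxy = Σxy − (Σx)(Σy)/n = 7417 − 5398.714286 = 2018.285714
Syy = Σy² − (Σy)²/n = 10459 − 6977.285714 = 3481.714286
b = Sxy/Sxx = 2018.285714/1469.714286 = 1.373250
SSE = Syy − b·Sxy = 3481.714286 − 1.373250·2018.285714 = 710.102644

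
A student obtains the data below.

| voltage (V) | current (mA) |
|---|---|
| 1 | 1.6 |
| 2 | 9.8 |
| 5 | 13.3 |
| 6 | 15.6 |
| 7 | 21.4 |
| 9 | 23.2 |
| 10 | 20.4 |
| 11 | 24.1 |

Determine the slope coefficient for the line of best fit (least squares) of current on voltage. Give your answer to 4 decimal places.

2.0035

n = 8, Σx = 51, Σy = 129.4, Σxy = 1009, Σx² = 417
Sxx = Σx² − (Σx)²/n = 417 − 325.125 = 91.875
Sxy = Σxy − (Σx)(Σy)/n = 1009 − 824.925 = 184.075
b = Sxy/Sxx = 184.075/91.875 = 2.003537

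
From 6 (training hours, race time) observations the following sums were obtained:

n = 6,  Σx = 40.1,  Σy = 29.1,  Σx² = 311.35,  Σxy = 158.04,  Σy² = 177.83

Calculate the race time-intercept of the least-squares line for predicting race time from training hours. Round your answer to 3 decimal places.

Sxx = Σx² − (Σx)²/n = 311.35 − 268.001667 = 43.348333
Sxy = Σxy − (Σx)(Σy)/n = 158.04 − 194.485 = -36.445
b = Sxy/Sxx = -36.445/43.348333 = -0.840747
a = ȳ − b·x̄ = 4.85 − (-0.840747)·6.683333 = 10.468995

10.469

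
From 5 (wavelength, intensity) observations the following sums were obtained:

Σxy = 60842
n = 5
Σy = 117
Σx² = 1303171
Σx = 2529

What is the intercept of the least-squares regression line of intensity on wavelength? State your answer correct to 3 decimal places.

-11.652

Sxx = Σx² − (Σx)²/n = 1303171 − 1279168.2 = 24002.8
Sxy = Σxy − (Σx)(Σy)/n = 60842 − 59178.6 = 1663.4
b = Sxy/Sxx = 1663.4/24002.8 = 0.069300
a = ȳ − b·x̄ = 23.4 − 0.069300·505.8 = -11.652066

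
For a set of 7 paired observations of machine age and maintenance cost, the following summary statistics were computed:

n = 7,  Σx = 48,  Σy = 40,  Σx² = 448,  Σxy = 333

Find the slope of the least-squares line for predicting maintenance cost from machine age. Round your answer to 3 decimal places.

Sxx = Σx² − (Σx)²/n = 448 − 329.142857 = 118.857143
Sxy = Σxy − (Σx)(Σy)/n = 333 − 274.285714 = 58.714286
b = Sxy/Sxx = 58.714286/118.857143 = 0.493990

0.494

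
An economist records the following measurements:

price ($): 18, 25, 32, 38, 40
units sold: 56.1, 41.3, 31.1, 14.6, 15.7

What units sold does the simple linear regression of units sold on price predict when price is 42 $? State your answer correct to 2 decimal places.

10.03

n = 5, Σx = 153, Σy = 158.8, Σxy = 4220.3, Σx² = 5017
Sxx = Σx² − (Σx)²/n = 5017 − 4681.8 = 335.2
Sxy = Σxy − (Σx)(Σy)/n = 4220.3 − 4859.28 = -638.98
b = Sxy/Sxx = -638.98/335.2 = -1.906265
a = ȳ − b·x̄ = 31.76 − (-1.906265)·30.6 = 90.091706
ŷ(42) = a + b·42 = 90.091706 + (-1.906265)·42 = 10.028580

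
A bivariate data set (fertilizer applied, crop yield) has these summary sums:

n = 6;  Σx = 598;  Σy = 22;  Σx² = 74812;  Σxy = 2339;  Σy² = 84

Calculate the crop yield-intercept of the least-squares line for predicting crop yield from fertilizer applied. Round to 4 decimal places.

2.7079

Sxx = Σx² − (Σx)²/n = 74812 − 59600.666667 = 15211.333333
Sxy = Σxy − (Σx)(Σy)/n = 2339 − 2192.666667 = 146.333333
b = Sxy/Sxx = 146.333333/15211.333333 = 0.009620
a = ȳ − b·x̄ = 3.666667 − 0.009620·99.666667 = 2.707871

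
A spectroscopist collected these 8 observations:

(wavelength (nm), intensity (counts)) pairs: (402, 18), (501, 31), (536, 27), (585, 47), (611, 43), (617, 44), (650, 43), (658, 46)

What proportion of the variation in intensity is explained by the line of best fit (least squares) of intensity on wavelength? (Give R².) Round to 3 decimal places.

n = 8, Σx = 4560, Σy = 299, Σxy = 176373, Σx² = 2651600, Σy² = 11973
Sxx = Σx² − (Σx)²/n = 2651600 − 2599200 = 52400
Sxy = Σxy − (Σx)(Σy)/n = 176373 − 170430 = 5943
Syy = Σy² − (Σy)²/n = 11973 − 11175.125 = 797.875
R² = Sxy²/(Sxx·Syy) = (5943)²/(52400·797.875) = 0.844783

0.845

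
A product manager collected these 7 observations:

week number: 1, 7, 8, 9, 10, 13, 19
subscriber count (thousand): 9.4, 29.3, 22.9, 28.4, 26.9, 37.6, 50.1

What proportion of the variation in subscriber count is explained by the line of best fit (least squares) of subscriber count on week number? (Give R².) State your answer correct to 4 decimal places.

0.9433

n = 7, Σx = 67, Σy = 204.6, Σxy = 2363, Σx² = 825, Σy² = 6925.2
Sxx = Σx² − (Σx)²/n = 825 − 641.285714 = 183.714286
Sxy = Σxy − (Σx)(Σy)/n = 2363 − 1958.314286 = 404.685714
Syy = Σy² − (Σy)²/n = 6925.2 − 5980.165714 = 945.034286
R² = Sxy²/(Sxx·Syy) = (404.685714)²/(183.714286·945.034286) = 0.943290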